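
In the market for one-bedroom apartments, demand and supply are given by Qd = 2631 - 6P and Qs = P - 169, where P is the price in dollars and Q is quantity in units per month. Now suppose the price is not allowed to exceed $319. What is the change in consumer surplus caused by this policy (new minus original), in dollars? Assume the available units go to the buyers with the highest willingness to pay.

In a free market, 2631 - 6P = P - 169 gives the equilibrium P* = 400, Q* = 231.
Since 319 < 400, the ceiling is binding.
At P = 319: Qd = 2631 - 6·319 = 717 and Qs = 319 - 169 = 150.
Consumer surplus without the control is ½ · (438.5 - 400) · 231 = 4446.75.
With the ceiling, 150 units are sold at 319 (assume they go to the highest-value buyers). The demand price at Q = 150 is 413.5, so CS = ½ · [(438.5 - 319) + (413.5 - 319)] · 150 = 16050.
Change in consumer surplus = 16050 - 4446.75 = 11603.25.

11603.25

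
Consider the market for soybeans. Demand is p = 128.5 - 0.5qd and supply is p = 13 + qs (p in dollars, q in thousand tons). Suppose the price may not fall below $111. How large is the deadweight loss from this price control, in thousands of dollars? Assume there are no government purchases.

1323

Rearranging demand gives qd = 257 - 2p; rearranging supply gives qs = p - 13. In a free market, 257 - 2p = p - 13 gives the equilibrium p* = 90, q* = 77.
Since 111 > 90, the floor is binding.
At p = 111: qd = 257 - 2·111 = 35 and qs = 111 - 13 = 98.
Quantity traded falls to 35. At q = 35 the demand price is (257 - 35)/2 = 111 and the supply price is 13 + 35 = 48.
Deadweight loss = ½ · (111 - 48) · (77 - 35) = ½ · 63 · 42 = 1323.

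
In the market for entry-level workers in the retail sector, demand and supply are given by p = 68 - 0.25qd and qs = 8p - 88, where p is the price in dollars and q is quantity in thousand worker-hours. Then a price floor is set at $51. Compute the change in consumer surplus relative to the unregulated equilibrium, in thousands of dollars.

-2310

Rearranging demand gives qd = 272 - 4p. Equilibrium: 272 - 4p = 8p - 88, so 360 = 12p and p* = 30, q* = 152.
Because the floor (51) lies above the market-clearing price, it is binding.
At p = 51: qd = 272 - 4·51 = 68 and qs = 8·51 - 88 = 320.
Consumer surplus without the control is ½ · (68 - 30) · 152 = 2888.
With the floor, consumers buy 68 units at 51, so CS = ½ · (68 - 51) · 68 = 578.
Change in consumer surplus = 578 - 2888 = -2310.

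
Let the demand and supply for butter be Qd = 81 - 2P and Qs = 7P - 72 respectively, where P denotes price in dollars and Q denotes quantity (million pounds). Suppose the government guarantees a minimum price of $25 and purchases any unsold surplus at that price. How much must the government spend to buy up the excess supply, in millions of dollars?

1800

In a free market, 81 - 2P = 7P - 72 gives the equilibrium P* = 17, Q* = 47.
Since 25 > 17, the floor is binding.
At P = 25: Qd = 81 - 2·25 = 31 and Qs = 7·25 - 72 = 103.
Surplus = Qs - Qd = 72.
Government expenditure = surplus × support price = 72 × 25 = 1800.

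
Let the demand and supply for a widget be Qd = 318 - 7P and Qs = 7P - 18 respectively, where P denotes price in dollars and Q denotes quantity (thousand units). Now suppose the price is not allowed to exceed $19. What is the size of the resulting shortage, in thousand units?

70

Equilibrium: 318 - 7P = 7P - 18, so 336 = 14P and P* = 24, Q* = 150.
Because the ceiling (19) lies below the market-clearing price, it is binding.
At P = 19: Qd = 318 - 7·19 = 185 and Qs = 7·19 - 18 = 115.
Shortage = Qd - Qs = 185 - 115 = 70.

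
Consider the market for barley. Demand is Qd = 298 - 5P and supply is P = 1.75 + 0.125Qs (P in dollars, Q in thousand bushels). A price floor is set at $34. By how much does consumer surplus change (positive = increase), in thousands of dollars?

Rearranging supply gives Qs = 8P - 14. Setting quantity demanded equal to quantity supplied, 298 - 5P = 8P - 14, gives P* = 24 and Q* = 178.
Because the floor (34) lies above the market-clearing price, it is binding.
At P = 34: Qd = 298 - 5·34 = 128 and Qs = 8·34 - 14 = 258.
Consumer surplus without the control is ½ · (59.6 - 24) · 178 = 3168.4.
With the floor, consumers buy 128 units at 34, so CS = ½ · (59.6 - 34) · 128 = 1638.4.
Change in consumer surplus = 1638.4 - 3168.4 = -1530.

-1530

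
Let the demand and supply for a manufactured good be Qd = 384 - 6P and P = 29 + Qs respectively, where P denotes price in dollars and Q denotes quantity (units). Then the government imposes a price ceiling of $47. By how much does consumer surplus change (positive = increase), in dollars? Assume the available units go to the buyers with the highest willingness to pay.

Rearranging supply gives Qs = P - 29. In a free market, 384 - 6P = P - 29 gives the equilibrium P* = 59, Q* = 30.
Since 47 < 59, the ceiling is binding.
At P = 47: Qd = 384 - 6·47 = 102 and Qs = 47 - 29 = 18.
Consumer surplus without the control is ½ · (64 - 59) · 30 = 75.
With the ceiling, 18 units are sold at 47 (assume they go to the highest-value buyers). The demand price at Q = 18 is 61, so CS = ½ · [(64 - 47) + (61 - 47)] · 18 = 279.
Change in consumer surplus = 279 - 75 = 204.

204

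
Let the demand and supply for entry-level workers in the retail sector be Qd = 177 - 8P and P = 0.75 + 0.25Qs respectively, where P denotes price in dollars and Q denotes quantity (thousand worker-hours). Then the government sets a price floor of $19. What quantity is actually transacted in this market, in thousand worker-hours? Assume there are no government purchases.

Rearranging supply gives Qs = 4P - 3. Without the control the market clears where 177 - 8P = 4P - 3, i.e. P* = 15 and Q* = 57.
Because the floor (19) lies above the market-clearing price, it is binding.
At P = 19: Qd = 177 - 8·19 = 25 and Qs = 4·19 - 3 = 73.
The quantity actually transacted is the short side, demand: 25.

25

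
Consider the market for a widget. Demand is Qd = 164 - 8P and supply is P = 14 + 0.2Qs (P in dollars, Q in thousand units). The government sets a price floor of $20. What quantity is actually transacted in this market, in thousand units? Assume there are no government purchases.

Rearranging supply gives Qs = 5P - 70. Equilibrium: 164 - 8P = 5P - 70, so 234 = 13P and P* = 18, Q* = 20.
The floor of 20 is above the equilibrium price 18, so it binds.
At P = 20: Qd = 164 - 8·20 = 4 and Qs = 5·20 - 70 = 30.
The quantity actually transacted is the short side, demand: 4.

4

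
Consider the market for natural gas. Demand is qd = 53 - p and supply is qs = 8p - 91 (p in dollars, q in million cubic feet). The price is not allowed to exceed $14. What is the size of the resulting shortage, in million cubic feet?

Setting quantity demanded equal to quantity supplied, 53 - p = 8p - 91, gives p* = 16 and q* = 37.
Because the ceiling (14) lies below the market-clearing price, it is binding.
At p = 14: qd = 53 - 14 = 39 and qs = 8·14 - 91 = 21.
Shortage = qd - qs = 39 - 21 = 18.

18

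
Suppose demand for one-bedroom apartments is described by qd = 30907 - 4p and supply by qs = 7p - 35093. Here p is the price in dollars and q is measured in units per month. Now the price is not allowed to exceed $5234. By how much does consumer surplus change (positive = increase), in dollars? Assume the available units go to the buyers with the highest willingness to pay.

-2410410.5

Setting quantity demanded equal to quantity supplied, 30907 - 4p = 7p - 35093, gives p* = 6000 and q* = 6907.
The ceiling of 5234 is below the equilibrium price 6000, so it binds.
At p = 5234: qd = 30907 - 4·5234 = 9971 and qs = 7·5234 - 35093 = 1545.
Consumer surplus without the control is ½ · (7726.75 - 6000) · 6907 = 5963331.125.
With the ceiling, 1545 units are sold at 5234 (assume they go to the highest-value buyers). The demand price at q = 1545 is 7340.5, so CS = ½ · [(7726.75 - 5234) + (7340.5 - 5234)] · 1545 = 3552920.625.
Change in consumer surplus = 3552920.625 - 5963331.125 = -2410410.5.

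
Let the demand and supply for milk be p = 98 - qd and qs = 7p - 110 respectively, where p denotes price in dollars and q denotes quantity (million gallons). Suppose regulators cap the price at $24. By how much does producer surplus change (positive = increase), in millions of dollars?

-130

Rearranging demand gives qd = 98 - p. Equilibrium: 98 - p = 7p - 110, so 208 = 8p and p* = 26, q* = 72.
Because the ceiling (24) lies below the market-clearing price, it is binding.
At p = 24: qd = 98 - 24 = 74 and qs = 7·24 - 110 = 58.
Producer surplus without the control is ½ · (26 - 110/7) · 72 = 2592/7.
With the ceiling, producers sell 58 units at 24, so PS = ½ · (24 - 110/7) · 58 = 1682/7.
Change in producer surplus = 1682/7 - 2592/7 = -130.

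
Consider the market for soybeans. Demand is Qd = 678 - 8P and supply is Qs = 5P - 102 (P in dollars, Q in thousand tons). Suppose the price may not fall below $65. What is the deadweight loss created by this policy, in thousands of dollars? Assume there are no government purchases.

In a free market, 678 - 8P = 5P - 102 gives the equilibrium P* = 60, Q* = 198.
Because the floor (65) lies above the market-clearing price, it is binding.
At P = 65: Qd = 678 - 8·65 = 158 and Qs = 5·65 - 102 = 223.
Quantity traded falls to 158. At Q = 158 the demand price is (678 - 158)/8 = 65 and the supply price is (102 + 158)/5 = 52.
Deadweight loss = ½ · (65 - 52) · (198 - 158) = ½ · 13 · 40 = 260.

260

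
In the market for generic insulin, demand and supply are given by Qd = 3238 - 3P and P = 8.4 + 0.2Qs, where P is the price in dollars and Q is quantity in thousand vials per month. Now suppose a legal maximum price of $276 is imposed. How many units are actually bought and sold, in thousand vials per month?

1338

Rearranging supply gives Qs = 5P - 42. Setting quantity demanded equal to quantity supplied, 3238 - 3P = 5P - 42, gives P* = 410 and Q* = 2008.
Because the ceiling (276) lies below the market-clearing price, it is binding.
At P = 276: Qd = 3238 - 3·276 = 2410 and Qs = 5·276 - 42 = 1338.
The quantity actually transacted is the short side, supply: 1338.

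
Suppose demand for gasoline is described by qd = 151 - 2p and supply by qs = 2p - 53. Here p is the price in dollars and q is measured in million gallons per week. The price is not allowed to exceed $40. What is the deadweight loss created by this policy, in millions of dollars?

Setting quantity demanded equal to quantity supplied, 151 - 2p = 2p - 53, gives p* = 51 and q* = 49.
Since 40 < 51, the ceiling is binding.
At p = 40: qd = 151 - 2·40 = 71 and qs = 2·40 - 53 = 27.
Quantity traded falls to 27. At q = 27 the demand price is (151 - 27)/2 = 62 and the supply price is (53 + 27)/2 = 40.
Deadweight loss = ½ · (62 - 40) · (49 - 27) = ½ · 22 · 22 = 242.

242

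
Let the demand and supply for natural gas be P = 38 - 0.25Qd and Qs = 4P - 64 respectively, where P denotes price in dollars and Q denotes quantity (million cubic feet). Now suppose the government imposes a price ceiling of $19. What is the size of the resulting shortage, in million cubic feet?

Rearranging demand gives Qd = 152 - 4P. Setting quantity demanded equal to quantity supplied, 152 - 4P = 4P - 64, gives P* = 27 and Q* = 44.
Because the ceiling (19) lies below the market-clearing price, it is binding.
At P = 19: Qd = 152 - 4·19 = 76 and Qs = 4·19 - 64 = 12.
Shortage = Qd - Qs = 76 - 12 = 64.

64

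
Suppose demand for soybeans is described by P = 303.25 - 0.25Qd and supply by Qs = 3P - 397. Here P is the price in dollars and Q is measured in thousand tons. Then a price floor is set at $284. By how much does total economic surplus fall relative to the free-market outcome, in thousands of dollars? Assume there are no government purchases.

13608

Rearranging demand gives Qd = 1213 - 4P. In a free market, 1213 - 4P = 3P - 397 gives the equilibrium P* = 230, Q* = 293.
The floor of 284 is above the equilibrium price 230, so it binds.
At P = 284: Qd = 1213 - 4·284 = 77 and Qs = 3·284 - 397 = 455.
Quantity traded falls to 77. At Q = 77 the demand price is (1213 - 77)/4 = 284 and the supply price is (397 + 77)/3 = 158.
Deadweight loss = ½ · (284 - 158) · (293 - 77) = ½ · 126 · 216 = 13608.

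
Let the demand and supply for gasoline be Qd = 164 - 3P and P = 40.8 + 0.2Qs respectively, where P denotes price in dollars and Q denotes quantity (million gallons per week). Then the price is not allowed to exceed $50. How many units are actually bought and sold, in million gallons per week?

Rearranging supply gives Qs = 5P - 204. Setting quantity demanded equal to quantity supplied, 164 - 3P = 5P - 204, gives P* = 46 and Q* = 26.
Since 50 is above P* = 46, the ceiling does not bind and the free-market outcome prevails.

26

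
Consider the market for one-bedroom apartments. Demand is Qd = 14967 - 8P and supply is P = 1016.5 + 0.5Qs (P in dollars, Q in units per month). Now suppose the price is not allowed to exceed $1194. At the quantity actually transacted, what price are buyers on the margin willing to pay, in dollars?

Rearranging supply gives Qs = 2P - 2033. Setting quantity demanded equal to quantity supplied, 14967 - 8P = 2P - 2033, gives P* = 1700 and Q* = 1367.
The ceiling of 1194 is below the equilibrium price 1700, so it binds.
At P = 1194: Qd = 14967 - 8·1194 = 5415 and Qs = 2·1194 - 2033 = 355.
Only 355 units reach the market. On the demand curve, the marginal buyer's willingness to pay at Q = 355 is (14967 - 355)/8 = 1826.5.

1826.5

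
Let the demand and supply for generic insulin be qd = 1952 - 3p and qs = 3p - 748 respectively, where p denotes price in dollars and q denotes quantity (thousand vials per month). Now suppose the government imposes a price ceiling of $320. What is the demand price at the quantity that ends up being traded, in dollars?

580

Without the control the market clears where 1952 - 3p = 3p - 748, i.e. p* = 450 and q* = 602.
The ceiling of 320 is below the equilibrium price 450, so it binds.
At p = 320: qd = 1952 - 3·320 = 992 and qs = 3·320 - 748 = 212.
Only 212 units reach the market. On the demand curve, the marginal buyer's willingness to pay at q = 212 is (1952 - 212)/3 = 580.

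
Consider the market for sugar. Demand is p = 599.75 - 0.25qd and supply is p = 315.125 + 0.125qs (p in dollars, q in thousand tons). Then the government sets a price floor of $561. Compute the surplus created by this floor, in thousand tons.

1812

Rearranging demand gives qd = 2399 - 4p; rearranging supply gives qs = 8p - 2521. In a free market, 2399 - 4p = 8p - 2521 gives the equilibrium p* = 410, q* = 759.
Because the floor (561) lies above the market-clearing price, it is binding.
At p = 561: qd = 2399 - 4·561 = 155 and qs = 8·561 - 2521 = 1967.
Surplus = qs - qd = 1967 - 155 = 1812.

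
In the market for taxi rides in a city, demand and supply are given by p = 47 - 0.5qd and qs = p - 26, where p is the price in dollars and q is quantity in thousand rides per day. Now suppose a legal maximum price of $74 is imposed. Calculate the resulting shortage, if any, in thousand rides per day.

Rearranging demand gives qd = 94 - 2p. Equilibrium: 94 - 2p = p - 26, so 120 = 3p and p* = 40, q* = 14.
Since 74 is above p* = 40, the ceiling does not bind and the free-market outcome prevails.
Since the control does not bind, there is no shortage.

0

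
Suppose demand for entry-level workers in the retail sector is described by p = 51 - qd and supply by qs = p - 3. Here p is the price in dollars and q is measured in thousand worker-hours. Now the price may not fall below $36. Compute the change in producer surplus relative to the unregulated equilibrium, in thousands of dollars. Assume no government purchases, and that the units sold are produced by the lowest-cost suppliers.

94.5

Rearranging demand gives qd = 51 - p. Equilibrium: 51 - p = p - 3, so 54 = 2p and p* = 27, q* = 24.
Because the floor (36) lies above the market-clearing price, it is binding.
At p = 36: qd = 51 - 36 = 15 and qs = 36 - 3 = 33.
Producer surplus without the control is ½ · (27 - 3) · 24 = 288.
With the floor, 15 units are sold at 36. The supply price at q = 15 is 18, so PS = ½ · [(36 - 3) + (36 - 18)] · 15 = 382.5.
Change in producer surplus = 382.5 - 288 = 94.5.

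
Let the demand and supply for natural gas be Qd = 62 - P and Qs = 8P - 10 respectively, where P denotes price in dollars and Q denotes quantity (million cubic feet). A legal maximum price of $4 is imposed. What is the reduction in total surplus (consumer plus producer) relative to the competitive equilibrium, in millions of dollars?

Without the control the market clears where 62 - P = 8P - 10, i.e. P* = 8 and Q* = 54.
Because the ceiling (4) lies below the market-clearing price, it is binding.
At P = 4: Qd = 62 - 4 = 58 and Qs = 8·4 - 10 = 22.
Quantity traded falls to 22. At Q = 22 the demand price is 62 - 22 = 40 and the supply price is (10 + 22)/8 = 4.
Deadweight loss = ½ · (40 - 4) · (54 - 22) = ½ · 36 · 32 = 576.

576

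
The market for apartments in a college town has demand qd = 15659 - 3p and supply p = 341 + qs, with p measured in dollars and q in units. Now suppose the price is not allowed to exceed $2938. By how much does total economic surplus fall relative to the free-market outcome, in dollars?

751896

Rearranging supply gives qs = p - 341. Setting quantity demanded equal to quantity supplied, 15659 - 3p = p - 341, gives p* = 4000 and q* = 3659.
Since 2938 < 4000, the ceiling is binding.
At p = 2938: qd = 15659 - 3·2938 = 6845 and qs = 2938 - 341 = 2597.
Quantity traded falls to 2597. At q = 2597 the demand price is (15659 - 2597)/3 = 4354 and the supply price is 341 + 2597 = 2938.
Deadweight loss = ½ · (4354 - 2938) · (3659 - 2597) = ½ · 1416 · 1062 = 751896.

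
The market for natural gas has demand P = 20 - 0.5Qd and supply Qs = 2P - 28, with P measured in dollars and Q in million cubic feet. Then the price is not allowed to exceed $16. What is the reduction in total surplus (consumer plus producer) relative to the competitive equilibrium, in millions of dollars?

Rearranging demand gives Qd = 40 - 2P. Equilibrium: 40 - 2P = 2P - 28, so 68 = 4P and P* = 17, Q* = 6.
The ceiling of 16 is below the equilibrium price 17, so it binds.
At P = 16: Qd = 40 - 2·16 = 8 and Qs = 2·16 - 28 = 4.
Quantity traded falls to 4. At Q = 4 the demand price is (40 - 4)/2 = 18 and the supply price is (28 + 4)/2 = 16.
Deadweight loss = ½ · (18 - 16) · (6 - 4) = ½ · 2 · 2 = 2.

2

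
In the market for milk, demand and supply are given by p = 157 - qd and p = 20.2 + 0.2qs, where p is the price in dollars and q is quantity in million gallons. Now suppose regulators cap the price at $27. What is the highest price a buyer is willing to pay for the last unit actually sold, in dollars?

Rearranging demand gives qd = 157 - p; rearranging supply gives qs = 5p - 101. Setting quantity demanded equal to quantity supplied, 157 - p = 5p - 101, gives p* = 43 and q* = 114.
The ceiling of 27 is below the equilibrium price 43, so it binds.
At p = 27: qd = 157 - 27 = 130 and qs = 5·27 - 101 = 34.
Only 34 units reach the market. On the demand curve, the marginal buyer's willingness to pay at q = 34 is (157 - 34) = 123.

123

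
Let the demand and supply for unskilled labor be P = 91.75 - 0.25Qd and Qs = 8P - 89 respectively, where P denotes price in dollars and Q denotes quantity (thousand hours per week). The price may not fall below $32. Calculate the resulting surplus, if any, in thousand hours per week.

Rearranging demand gives Qd = 367 - 4P. Equilibrium: 367 - 4P = 8P - 89, so 456 = 12P and P* = 38, Q* = 215.
Since 32 is below P* = 38, the floor does not bind and the free-market outcome prevails.
Since the control does not bind, there is no surplus.

0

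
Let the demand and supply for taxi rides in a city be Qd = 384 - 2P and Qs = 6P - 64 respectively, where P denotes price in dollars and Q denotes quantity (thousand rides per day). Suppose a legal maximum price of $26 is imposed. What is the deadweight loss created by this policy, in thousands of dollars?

10800

Equilibrium: 384 - 2P = 6P - 64, so 448 = 8P and P* = 56, Q* = 272.
Since 26 < 56, the ceiling is binding.
At P = 26: Qd = 384 - 2·26 = 332 and Qs = 6·26 - 64 = 92.
Quantity traded falls to 92. At Q = 92 the demand price is (384 - 92)/2 = 146 and the supply price is (64 + 92)/6 = 26.
Deadweight loss = ½ · (146 - 26) · (272 - 92) = ½ · 120 · 180 = 10800.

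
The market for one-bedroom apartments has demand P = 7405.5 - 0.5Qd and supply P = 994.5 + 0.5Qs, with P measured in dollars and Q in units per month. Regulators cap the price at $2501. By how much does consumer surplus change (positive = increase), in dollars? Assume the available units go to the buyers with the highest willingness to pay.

Rearranging demand gives Qd = 14811 - 2P; rearranging supply gives Qs = 2P - 1989. Without the control the market clears where 14811 - 2P = 2P - 1989, i.e. P* = 4200 and Q* = 6411.
Since 2501 < 4200, the ceiling is binding.
At P = 2501: Qd = 14811 - 2·2501 = 9809 and Qs = 2·2501 - 1989 = 3013.
Consumer surplus without the control is ½ · (7405.5 - 4200) · 6411 = 10275230.25.
With the ceiling, 3013 units are sold at 2501 (assume they go to the highest-value buyers). The demand price at Q = 3013 is 5899, so CS = ½ · [(7405.5 - 2501) + (5899 - 2501)] · 3013 = 12507716.25.
Change in consumer surplus = 12507716.25 - 10275230.25 = 2232486.

2232486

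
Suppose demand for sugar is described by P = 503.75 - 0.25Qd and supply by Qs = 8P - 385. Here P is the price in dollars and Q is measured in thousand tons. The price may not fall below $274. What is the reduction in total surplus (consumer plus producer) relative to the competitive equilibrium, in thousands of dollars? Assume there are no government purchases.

Rearranging demand gives Qd = 2015 - 4P. Without the control the market clears where 2015 - 4P = 8P - 385, i.e. P* = 200 and Q* = 1215.
The floor of 274 is above the equilibrium price 200, so it binds.
At P = 274: Qd = 2015 - 4·274 = 919 and Qs = 8·274 - 385 = 1807.
Quantity traded falls to 919. At Q = 919 the demand price is (2015 - 919)/4 = 274 and the supply price is (385 + 919)/8 = 163.
Deadweight loss = ½ · (274 - 163) · (1215 - 919) = ½ · 111 · 296 = 16428.

16428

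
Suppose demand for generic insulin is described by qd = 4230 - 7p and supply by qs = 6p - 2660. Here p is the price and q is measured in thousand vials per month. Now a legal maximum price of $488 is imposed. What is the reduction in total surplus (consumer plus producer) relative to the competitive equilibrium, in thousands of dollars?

Without the control the market clears where 4230 - 7p = 6p - 2660, i.e. p* = 530 and q* = 520.
Since 488 < 530, the ceiling is binding.
At p = 488: qd = 4230 - 7·488 = 814 and qs = 6·488 - 2660 = 268.
Quantity traded falls to 268. At q = 268 the demand price is (4230 - 268)/7 = 566 and the supply price is (2660 + 268)/6 = 488.
Deadweight loss = ½ · (566 - 488) · (520 - 268) = ½ · 78 · 252 = 9828.

9828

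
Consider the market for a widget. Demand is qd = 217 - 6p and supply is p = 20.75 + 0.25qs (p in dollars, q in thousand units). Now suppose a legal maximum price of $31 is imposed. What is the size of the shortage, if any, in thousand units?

Rearranging supply gives qs = 4p - 83. Setting quantity demanded equal to quantity supplied, 217 - 6p = 4p - 83, gives p* = 30 and q* = 37.
Since 31 is above p* = 30, the ceiling does not bind and the free-market outcome prevails.
Since the control does not bind, there is no shortage.

0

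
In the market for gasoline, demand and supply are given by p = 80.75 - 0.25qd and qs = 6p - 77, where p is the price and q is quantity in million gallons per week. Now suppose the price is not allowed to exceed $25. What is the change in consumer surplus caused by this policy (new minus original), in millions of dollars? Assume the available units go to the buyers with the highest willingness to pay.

82.5

Rearranging demand gives qd = 323 - 4p. Setting quantity demanded equal to quantity supplied, 323 - 4p = 6p - 77, gives p* = 40 and q* = 163.
Because the ceiling (25) lies below the market-clearing price, it is binding.
At p = 25: qd = 323 - 4·25 = 223 and qs = 6·25 - 77 = 73.
Consumer surplus without the control is ½ · (80.75 - 40) · 163 = 3321.125.
With the ceiling, 73 units are sold at 25 (assume they go to the highest-value buyers). The demand price at q = 73 is 62.5, so CS = ½ · [(80.75 - 25) + (62.5 - 25)] · 73 = 3403.625.
Change in consumer surplus = 3403.625 - 3321.125 = 82.5.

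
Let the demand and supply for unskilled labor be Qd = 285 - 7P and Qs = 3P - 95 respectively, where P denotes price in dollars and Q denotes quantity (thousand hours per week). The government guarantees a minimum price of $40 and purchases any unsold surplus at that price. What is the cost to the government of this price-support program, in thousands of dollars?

Equilibrium: 285 - 7P = 3P - 95, so 380 = 10P and P* = 38, Q* = 19.
Because the floor (40) lies above the market-clearing price, it is binding.
At P = 40: Qd = 285 - 7·40 = 5 and Qs = 3·40 - 95 = 25.
Surplus = Qs - Qd = 20.
Government expenditure = surplus × support price = 20 × 40 = 800.

800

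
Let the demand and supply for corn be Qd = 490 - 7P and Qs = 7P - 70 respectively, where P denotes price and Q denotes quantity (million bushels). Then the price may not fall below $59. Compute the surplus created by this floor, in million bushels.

Equilibrium: 490 - 7P = 7P - 70, so 560 = 14P and P* = 40, Q* = 210.
Since 59 > 40, the floor is binding.
At P = 59: Qd = 490 - 7·59 = 77 and Qs = 7·59 - 70 = 343.
Surplus = Qs - Qd = 343 - 77 = 266.

266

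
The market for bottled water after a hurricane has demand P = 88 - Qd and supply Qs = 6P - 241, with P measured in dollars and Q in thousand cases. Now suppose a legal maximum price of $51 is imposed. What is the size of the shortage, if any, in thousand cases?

Rearranging demand gives Qd = 88 - P. In a free market, 88 - P = 6P - 241 gives the equilibrium P* = 47, Q* = 41.
The ceiling of 51 is above the equilibrium price 47, so it is not binding; the market clears at P* = 47, Q* = 41.
Since the control does not bind, there is no shortage.

0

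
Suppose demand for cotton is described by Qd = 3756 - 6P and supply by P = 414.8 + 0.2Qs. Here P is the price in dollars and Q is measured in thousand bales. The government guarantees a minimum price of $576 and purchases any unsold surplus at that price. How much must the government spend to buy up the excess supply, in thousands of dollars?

Rearranging supply gives Qs = 5P - 2074. Without the control the market clears where 3756 - 6P = 5P - 2074, i.e. P* = 530 and Q* = 576.
Because the floor (576) lies above the market-clearing price, it is binding.
At P = 576: Qd = 3756 - 6·576 = 300 and Qs = 5·576 - 2074 = 806.
Surplus = Qs - Qd = 506.
Government expenditure = surplus × support price = 506 × 576 = 291456.

291456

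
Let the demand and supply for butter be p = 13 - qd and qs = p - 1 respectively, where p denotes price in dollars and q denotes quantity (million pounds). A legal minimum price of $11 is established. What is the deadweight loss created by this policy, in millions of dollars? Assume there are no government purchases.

16

Rearranging demand gives qd = 13 - p. Equilibrium: 13 - p = p - 1, so 14 = 2p and p* = 7, q* = 6.
Since 11 > 7, the floor is binding.
At p = 11: qd = 13 - 11 = 2 and qs = 11 - 1 = 10.
Quantity traded falls to 2. At q = 2 the demand price is 13 - 2 = 11 and the supply price is 1 + 2 = 3.
Deadweight loss = ½ · (11 - 3) · (6 - 2) = ½ · 8 · 4 = 16.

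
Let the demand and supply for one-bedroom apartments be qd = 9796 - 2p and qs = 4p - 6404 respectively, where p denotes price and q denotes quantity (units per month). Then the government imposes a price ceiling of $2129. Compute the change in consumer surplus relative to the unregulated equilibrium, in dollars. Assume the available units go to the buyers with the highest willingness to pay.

Equilibrium: 9796 - 2p = 4p - 6404, so 16200 = 6p and p* = 2700, q* = 4396.
Since 2129 < 2700, the ceiling is binding.
At p = 2129: qd = 9796 - 2·2129 = 5538 and qs = 4·2129 - 6404 = 2112.
Consumer surplus without the control is ½ · (4898 - 2700) · 4396 = 4831204.
With the ceiling, 2112 units are sold at 2129 (assume they go to the highest-value buyers). The demand price at q = 2112 is 3842, so CS = ½ · [(4898 - 2129) + (3842 - 2129)] · 2112 = 4732992.
Change in consumer surplus = 4732992 - 4831204 = -98212.

-98212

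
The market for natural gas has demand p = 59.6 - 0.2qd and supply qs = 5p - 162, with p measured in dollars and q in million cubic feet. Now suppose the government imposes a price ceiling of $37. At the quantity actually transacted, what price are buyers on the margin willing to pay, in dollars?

55

Rearranging demand gives qd = 298 - 5p. Equilibrium: 298 - 5p = 5p - 162, so 460 = 10p and p* = 46, q* = 68.
Because the ceiling (37) lies below the market-clearing price, it is binding.
At p = 37: qd = 298 - 5·37 = 113 and qs = 5·37 - 162 = 23.
Only 23 units reach the market. On the demand curve, the marginal buyer's willingness to pay at q = 23 is (298 - 23)/5 = 55.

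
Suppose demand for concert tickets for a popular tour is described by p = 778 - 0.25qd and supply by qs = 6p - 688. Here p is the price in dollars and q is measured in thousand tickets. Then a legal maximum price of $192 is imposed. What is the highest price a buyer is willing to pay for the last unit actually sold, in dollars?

Rearranging demand gives qd = 3112 - 4p. Equilibrium: 3112 - 4p = 6p - 688, so 3800 = 10p and p* = 380, q* = 1592.
Because the ceiling (192) lies below the market-clearing price, it is binding.
At p = 192: qd = 3112 - 4·192 = 2344 and qs = 6·192 - 688 = 464.
Only 464 units reach the market. On the demand curve, the marginal buyer's willingness to pay at q = 464 is (3112 - 464)/4 = 662.

662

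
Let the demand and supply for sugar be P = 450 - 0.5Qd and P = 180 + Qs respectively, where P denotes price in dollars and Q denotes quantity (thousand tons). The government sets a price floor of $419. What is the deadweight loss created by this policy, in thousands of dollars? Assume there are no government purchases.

10443

Rearranging demand gives Qd = 900 - 2P; rearranging supply gives Qs = P - 180. In a free market, 900 - 2P = P - 180 gives the equilibrium P* = 360, Q* = 180.
The floor of 419 is above the equilibrium price 360, so it binds.
At P = 419: Qd = 900 - 2·419 = 62 and Qs = 419 - 180 = 239.
Quantity traded falls to 62. At Q = 62 the demand price is (900 - 62)/2 = 419 and the supply price is 180 + 62 = 242.
Deadweight loss = ½ · (419 - 242) · (180 - 62) = ½ · 177 · 118 = 10443.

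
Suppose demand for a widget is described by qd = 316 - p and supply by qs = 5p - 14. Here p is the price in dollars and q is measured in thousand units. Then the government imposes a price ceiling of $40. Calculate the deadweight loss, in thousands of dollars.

3375

Without the control the market clears where 316 - p = 5p - 14, i.e. p* = 55 and q* = 261.
The ceiling of 40 is below the equilibrium price 55, so it binds.
At p = 40: qd = 316 - 40 = 276 and qs = 5·40 - 14 = 186.
Quantity traded falls to 186. At q = 186 the demand price is 316 - 186 = 130 and the supply price is (14 + 186)/5 = 40.
Deadweight loss = ½ · (130 - 40) · (261 - 186) = ½ · 90 · 75 = 3375.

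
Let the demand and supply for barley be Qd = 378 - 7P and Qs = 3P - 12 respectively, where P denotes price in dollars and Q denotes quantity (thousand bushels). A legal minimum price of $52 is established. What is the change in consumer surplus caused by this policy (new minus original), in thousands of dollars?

Without the control the market clears where 378 - 7P = 3P - 12, i.e. P* = 39 and Q* = 105.
Because the floor (52) lies above the market-clearing price, it is binding.
At P = 52: Qd = 378 - 7·52 = 14 and Qs = 3·52 - 12 = 144.
Consumer surplus without the control is ½ · (54 - 39) · 105 = 787.5.
With the floor, consumers buy 14 units at 52, so CS = ½ · (54 - 52) · 14 = 14.
Change in consumer surplus = 14 - 787.5 = -773.5.

-773.5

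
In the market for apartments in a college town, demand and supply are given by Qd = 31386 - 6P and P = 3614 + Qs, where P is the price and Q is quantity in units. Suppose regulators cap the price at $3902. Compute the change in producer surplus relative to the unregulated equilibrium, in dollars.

Rearranging supply gives Qs = P - 3614. Without the control the market clears where 31386 - 6P = P - 3614, i.e. P* = 5000 and Q* = 1386.
The ceiling of 3902 is below the equilibrium price 5000, so it binds.
At P = 3902: Qd = 31386 - 6·3902 = 7974 and Qs = 3902 - 3614 = 288.
Producer surplus without the control is ½ · (5000 - 3614) · 1386 = 960498.
With the ceiling, producers sell 288 units at 3902, so PS = ½ · (3902 - 3614) · 288 = 41472.
Change in producer surplus = 41472 - 960498 = -919026.

-919026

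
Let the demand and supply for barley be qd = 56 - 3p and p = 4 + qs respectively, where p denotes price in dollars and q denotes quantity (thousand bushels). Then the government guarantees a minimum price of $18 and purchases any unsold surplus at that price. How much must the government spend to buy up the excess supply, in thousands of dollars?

216

Rearranging supply gives qs = p - 4. Setting quantity demanded equal to quantity supplied, 56 - 3p = p - 4, gives p* = 15 and q* = 11.
Because the floor (18) lies above the market-clearing price, it is binding.
At p = 18: qd = 56 - 3·18 = 2 and qs = 18 - 4 = 14.
Surplus = qs - qd = 12.
Government expenditure = surplus × support price = 12 × 18 = 216.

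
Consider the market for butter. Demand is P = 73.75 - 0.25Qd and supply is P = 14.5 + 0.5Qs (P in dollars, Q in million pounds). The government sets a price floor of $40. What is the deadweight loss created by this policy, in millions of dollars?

Rearranging demand gives Qd = 295 - 4P; rearranging supply gives Qs = 2P - 29. In a free market, 295 - 4P = 2P - 29 gives the equilibrium P* = 54, Q* = 79.
The floor of 40 is below the equilibrium price 54, so it is not binding; the market clears at P* = 54, Q* = 79.
Since the control does not bind, no trades are prevented and deadweight loss is zero.

0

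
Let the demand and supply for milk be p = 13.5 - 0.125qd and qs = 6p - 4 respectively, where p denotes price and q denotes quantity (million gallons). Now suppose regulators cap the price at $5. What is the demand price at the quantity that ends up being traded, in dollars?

Rearranging demand gives qd = 108 - 8p. Equilibrium: 108 - 8p = 6p - 4, so 112 = 14p and p* = 8, q* = 44.
The ceiling of 5 is below the equilibrium price 8, so it binds.
At p = 5: qd = 108 - 8·5 = 68 and qs = 6·5 - 4 = 26.
Only 26 units reach the market. On the demand curve, the marginal buyer's willingness to pay at q = 26 is (108 - 26)/8 = 10.25.

10.25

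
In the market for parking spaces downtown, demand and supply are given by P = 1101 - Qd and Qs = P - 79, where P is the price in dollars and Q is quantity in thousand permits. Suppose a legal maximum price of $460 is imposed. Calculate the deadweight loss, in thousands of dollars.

Rearranging demand gives Qd = 1101 - P. In a free market, 1101 - P = P - 79 gives the equilibrium P* = 590, Q* = 511.
Because the ceiling (460) lies below the market-clearing price, it is binding.
At P = 460: Qd = 1101 - 460 = 641 and Qs = 460 - 79 = 381.
Quantity traded falls to 381. At Q = 381 the demand price is 1101 - 381 = 720 and the supply price is 79 + 381 = 460.
Deadweight loss = ½ · (720 - 460) · (511 - 381) = ½ · 260 · 130 = 16900.

16900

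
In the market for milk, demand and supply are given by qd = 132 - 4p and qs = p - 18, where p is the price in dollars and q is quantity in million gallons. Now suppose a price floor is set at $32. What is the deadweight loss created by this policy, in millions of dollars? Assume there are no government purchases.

Setting quantity demanded equal to quantity supplied, 132 - 4p = p - 18, gives p* = 30 and q* = 12.
Since 32 > 30, the floor is binding.
At p = 32: qd = 132 - 4·32 = 4 and qs = 32 - 18 = 14.
Quantity traded falls to 4. At q = 4 the demand price is (132 - 4)/4 = 32 and the supply price is 18 + 4 = 22.
Deadweight loss = ½ · (32 - 22) · (12 - 4) = ½ · 10 · 8 = 40.

40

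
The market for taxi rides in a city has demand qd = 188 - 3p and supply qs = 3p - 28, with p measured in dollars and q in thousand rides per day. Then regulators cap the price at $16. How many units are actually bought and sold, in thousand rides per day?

Equilibrium: 188 - 3p = 3p - 28, so 216 = 6p and p* = 36, q* = 80.
Because the ceiling (16) lies below the market-clearing price, it is binding.
At p = 16: qd = 188 - 3·16 = 140 and qs = 3·16 - 28 = 20.
The quantity actually transacted is the short side, supply: 20.

20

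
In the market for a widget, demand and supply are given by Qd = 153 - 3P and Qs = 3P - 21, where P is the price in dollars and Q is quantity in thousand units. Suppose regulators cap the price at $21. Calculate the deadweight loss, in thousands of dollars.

Without the control the market clears where 153 - 3P = 3P - 21, i.e. P* = 29 and Q* = 66.
Since 21 < 29, the ceiling is binding.
At P = 21: Qd = 153 - 3·21 = 90 and Qs = 3·21 - 21 = 42.
Quantity traded falls to 42. At Q = 42 the demand price is (153 - 42)/3 = 37 and the supply price is (21 + 42)/3 = 21.
Deadweight loss = ½ · (37 - 21) · (66 - 42) = ½ · 16 · 24 = 192.

192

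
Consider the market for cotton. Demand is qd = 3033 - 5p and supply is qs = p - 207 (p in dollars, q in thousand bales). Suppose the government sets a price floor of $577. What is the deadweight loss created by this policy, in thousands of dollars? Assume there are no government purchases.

20535

Setting quantity demanded equal to quantity supplied, 3033 - 5p = p - 207, gives p* = 540 and q* = 333.
Since 577 > 540, the floor is binding.
At p = 577: qd = 3033 - 5·577 = 148 and qs = 577 - 207 = 370.
Quantity traded falls to 148. At q = 148 the demand price is (3033 - 148)/5 = 577 and the supply price is 207 + 148 = 355.
Deadweight loss = ½ · (577 - 355) · (333 - 148) = ½ · 222 · 185 = 20535.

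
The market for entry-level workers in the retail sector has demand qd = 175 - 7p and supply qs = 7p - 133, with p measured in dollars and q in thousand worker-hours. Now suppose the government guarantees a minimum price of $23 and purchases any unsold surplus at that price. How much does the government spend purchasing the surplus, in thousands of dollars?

322

In a free market, 175 - 7p = 7p - 133 gives the equilibrium p* = 22, q* = 21.
Because the floor (23) lies above the market-clearing price, it is binding.
At p = 23: qd = 175 - 7·23 = 14 and qs = 7·23 - 133 = 28.
Surplus = qs - qd = 14.
Government expenditure = surplus × support price = 14 × 23 = 322.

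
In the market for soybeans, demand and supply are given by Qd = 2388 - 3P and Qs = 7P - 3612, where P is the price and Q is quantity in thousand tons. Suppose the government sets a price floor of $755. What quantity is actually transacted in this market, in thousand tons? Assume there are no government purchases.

123

In a free market, 2388 - 3P = 7P - 3612 gives the equilibrium P* = 600, Q* = 588.
Since 755 > 600, the floor is binding.
At P = 755: Qd = 2388 - 3·755 = 123 and Qs = 7·755 - 3612 = 1673.
The quantity actually transacted is the short side, demand: 123.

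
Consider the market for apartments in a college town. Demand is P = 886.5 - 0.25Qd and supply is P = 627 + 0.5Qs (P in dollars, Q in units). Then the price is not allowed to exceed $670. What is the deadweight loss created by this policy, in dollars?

Rearranging demand gives Qd = 3546 - 4P; rearranging supply gives Qs = 2P - 1254. Setting quantity demanded equal to quantity supplied, 3546 - 4P = 2P - 1254, gives P* = 800 and Q* = 346.
Since 670 < 800, the ceiling is binding.
At P = 670: Qd = 3546 - 4·670 = 866 and Qs = 2·670 - 1254 = 86.
Quantity traded falls to 86. At Q = 86 the demand price is (3546 - 86)/4 = 865 and the supply price is (1254 + 86)/2 = 670.
Deadweight loss = ½ · (865 - 670) · (346 - 86) = ½ · 195 · 260 = 25350.

25350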